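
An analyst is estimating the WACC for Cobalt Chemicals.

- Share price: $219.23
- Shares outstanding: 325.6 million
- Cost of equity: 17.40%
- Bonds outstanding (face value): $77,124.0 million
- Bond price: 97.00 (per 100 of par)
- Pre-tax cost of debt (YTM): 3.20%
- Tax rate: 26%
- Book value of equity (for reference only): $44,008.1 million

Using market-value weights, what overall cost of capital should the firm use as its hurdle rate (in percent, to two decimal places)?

9.71%

Market value of equity E = 219.23 × 325.6m = 71381.288m. Market value of debt D = 77124m × 97.0/100 = 74810.28m.
Total capital V = 71381.288 + 74810.28 = 146191.568.
Equity: weight = 71381.288/146191.568 = 0.4883; cost = 17.4%.
Bonds outstanding: weight = 74810.28/146191.568 = 0.5117; after-tax cost = 3.2% × (1 − 26%) = 2.3680%.
WACC = 0.4883 × 17.4000% + 0.5117 × 2.3680% = 9.7077%.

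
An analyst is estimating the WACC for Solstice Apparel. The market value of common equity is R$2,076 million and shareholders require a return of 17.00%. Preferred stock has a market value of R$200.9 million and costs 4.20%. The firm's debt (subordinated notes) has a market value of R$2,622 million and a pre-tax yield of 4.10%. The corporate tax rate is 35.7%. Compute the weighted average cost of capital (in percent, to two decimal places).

Total capital V = 2076 + 200.9 + 2622 = 4898.9.
Equity: weight = 2076/4898.9 = 0.4238; cost = 17%.
Preferred: weight = 200.9/4898.9 = 0.0410; cost = 4.2%.
Subordinated notes: weight = 2622/4898.9 = 0.5352; after-tax cost = 4.1% × (1 − 35.7%) = 2.6363%.
WACC = 0.4238 × 17.0000% + 0.0410 × 4.2000% + 0.5352 × 2.6363% = 8.7873%.

8.79%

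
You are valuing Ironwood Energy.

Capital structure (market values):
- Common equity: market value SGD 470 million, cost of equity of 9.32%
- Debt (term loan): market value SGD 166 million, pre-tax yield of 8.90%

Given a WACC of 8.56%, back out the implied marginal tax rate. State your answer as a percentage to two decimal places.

28.00%

Total capital V = 470 + 166 = 636.
Equity weight = 470/636 = 0.7390.
Term loan weight = 166/636 = 0.2610.
Equity contribution = 0.7390 × 9.32% = 6.8874%.
Debt contribution must be 8.56% − 6.8874% = 1.6726%.
0.2610 × 8.9% × (1 − T) = 1.6726%  ⇒  (1 − T) = 0.7200.
T = 27.9978%.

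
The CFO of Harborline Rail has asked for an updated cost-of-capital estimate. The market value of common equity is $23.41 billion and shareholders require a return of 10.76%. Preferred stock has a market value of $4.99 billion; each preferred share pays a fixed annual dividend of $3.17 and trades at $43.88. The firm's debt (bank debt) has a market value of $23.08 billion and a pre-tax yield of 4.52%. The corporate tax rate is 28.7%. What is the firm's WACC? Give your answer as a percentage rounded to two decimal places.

7.04%

Cost of preferred: Rp = 3.17 / 43.88 = 7.2242%.
Total capital V = 23.41 + 4.99 + 23.08 = 51.48.
Equity: weight = 23.41/51.48 = 0.4547; cost = 10.76%.
Preferred: weight = 4.99/51.48 = 0.0969; cost = 7.2242%.
Bank debt: weight = 23.08/51.48 = 0.4483; after-tax cost = 4.52% × (1 − 28.7%) = 3.2228%.
WACC = 0.4547 × 10.7600% + 0.0969 × 7.2242% + 0.4483 × 3.2228% = 7.0381%.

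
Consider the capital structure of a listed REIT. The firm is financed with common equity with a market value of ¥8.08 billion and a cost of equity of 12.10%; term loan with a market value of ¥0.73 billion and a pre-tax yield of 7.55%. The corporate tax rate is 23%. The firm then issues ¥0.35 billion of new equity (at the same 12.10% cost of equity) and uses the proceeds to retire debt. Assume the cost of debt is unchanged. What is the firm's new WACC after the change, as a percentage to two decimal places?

11.83%

After the change:
Total capital V = 8.43 + 0.38 = 8.81.
Equity: weight = 8.43/8.81 = 0.9569; cost = 12.1%.
Term loan: weight = 0.38/8.81 = 0.0431; after-tax cost = 7.55% × (1 − 23%) = 5.8135%.
WACC = 0.9569 × 12.1000% + 0.0431 × 5.8135% = 11.8288%.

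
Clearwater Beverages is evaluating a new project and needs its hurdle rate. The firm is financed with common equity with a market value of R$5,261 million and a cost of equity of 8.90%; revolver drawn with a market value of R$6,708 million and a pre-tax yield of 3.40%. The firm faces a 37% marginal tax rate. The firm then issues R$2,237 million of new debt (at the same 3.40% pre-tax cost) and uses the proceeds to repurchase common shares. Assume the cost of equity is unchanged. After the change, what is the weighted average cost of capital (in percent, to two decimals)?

After the change:
Total capital V = 3024 + 8945 = 11969.
Equity: weight = 3024/11969 = 0.2527; cost = 8.9%.
Revolver drawn: weight = 8945/11969 = 0.7473; after-tax cost = 3.4% × (1 − 37%) = 2.1420%.
WACC = 0.2527 × 8.9000% + 0.7473 × 2.1420% = 3.8494%.

3.85%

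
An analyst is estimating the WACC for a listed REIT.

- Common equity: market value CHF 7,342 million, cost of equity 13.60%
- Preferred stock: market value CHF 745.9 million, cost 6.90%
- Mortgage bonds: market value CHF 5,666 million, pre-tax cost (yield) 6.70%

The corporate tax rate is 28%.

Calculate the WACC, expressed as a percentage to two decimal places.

9.62%

Total capital V = 7342 + 745.9 + 5666 = 13753.9.
Equity: weight = 7342/13753.9 = 0.5338; cost = 13.6%.
Preferred: weight = 745.9/13753.9 = 0.0542; cost = 6.9%.
Mortgage bonds: weight = 5666/13753.9 = 0.4120; after-tax cost = 6.7% × (1 − 28%) = 4.8240%.
WACC = 0.5338 × 13.6000% + 0.0542 × 6.9000% + 0.4120 × 4.8240% = 9.6213%.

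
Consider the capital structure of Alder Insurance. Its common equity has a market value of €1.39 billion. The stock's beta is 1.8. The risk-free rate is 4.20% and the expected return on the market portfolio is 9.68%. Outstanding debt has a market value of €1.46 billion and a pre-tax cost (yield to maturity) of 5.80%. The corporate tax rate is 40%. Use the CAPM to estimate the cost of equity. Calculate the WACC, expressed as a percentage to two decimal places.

Market risk premium = 9.68% − 4.2% = 5.48%.
Cost of equity via CAPM: Re = 4.2% + 1.8 × 5.48% = 14.0640%.
Total capital V = 1.39 + 1.46 = 2.85.
Equity: weight = 1.39/2.85 = 0.4877; cost = 14.064%.
Debt: weight = 1.46/2.85 = 0.5123; after-tax cost = 5.8% × (1 − 40%) = 3.4800%.
WACC = 0.4877 × 14.0640% + 0.5123 × 3.4800% = 8.6420%.

8.64%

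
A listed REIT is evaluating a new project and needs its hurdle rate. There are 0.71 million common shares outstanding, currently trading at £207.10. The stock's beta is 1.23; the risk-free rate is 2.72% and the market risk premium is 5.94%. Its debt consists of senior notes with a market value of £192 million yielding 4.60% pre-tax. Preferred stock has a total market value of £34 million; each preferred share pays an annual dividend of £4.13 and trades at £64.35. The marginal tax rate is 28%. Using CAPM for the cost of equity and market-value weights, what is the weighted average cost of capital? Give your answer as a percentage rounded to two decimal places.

Cost of equity via CAPM: Re = 2.72% + 1.23 × 5.94% = 10.0262%.
Cost of preferred: Rp = 4.13 / 64.35 = 6.4180%.
Market value of equity E = 207.1 × 0.71m = 147.041m.
Total capital V = 147.041 + 34 + 192 = 373.041.
Equity: weight = 147.041/373.041 = 0.3942; cost = 10.0262%.
Preferred: weight = 34/373.041 = 0.0911; cost = 6.418%.
Senior notes: weight = 192/373.041 = 0.5147; after-tax cost = 4.6% × (1 − 28%) = 3.3120%.
WACC = 0.3942 × 10.0262% + 0.0911 × 6.4180% + 0.5147 × 3.3120% = 6.2416%.

6.24%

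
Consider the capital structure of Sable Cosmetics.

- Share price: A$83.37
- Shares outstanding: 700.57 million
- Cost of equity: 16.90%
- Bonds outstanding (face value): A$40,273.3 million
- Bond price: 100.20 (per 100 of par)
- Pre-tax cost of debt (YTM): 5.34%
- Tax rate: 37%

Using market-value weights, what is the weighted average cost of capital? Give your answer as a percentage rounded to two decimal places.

Market value of equity E = 83.37 × 700.57m = 58406.5209m. Market value of debt D = 40273.3m × 100.2/100 = 40353.8466m.
Total capital V = 58406.5209 + 40353.8466 = 98760.3675.
Equity: weight = 58406.5209/98760.3675 = 0.5914; cost = 16.9%.
Bonds outstanding: weight = 40353.8466/98760.3675 = 0.4086; after-tax cost = 5.34% × (1 − 37%) = 3.3642%.
WACC = 0.5914 × 16.9000% + 0.4086 × 3.3642% = 11.3692%.

11.37%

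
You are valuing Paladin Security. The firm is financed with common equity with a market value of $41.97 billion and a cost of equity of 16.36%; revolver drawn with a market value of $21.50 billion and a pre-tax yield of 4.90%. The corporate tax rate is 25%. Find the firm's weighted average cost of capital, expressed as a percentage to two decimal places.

12.06%

Total capital V = 41.97 + 21.5 = 63.47.
Equity: weight = 41.97/63.47 = 0.6613; cost = 16.36%.
Revolver drawn: weight = 21.5/63.47 = 0.3387; after-tax cost = 4.9% × (1 − 25%) = 3.6750%.
WACC = 0.6613 × 16.3600% + 0.3387 × 3.6750% = 12.0630%.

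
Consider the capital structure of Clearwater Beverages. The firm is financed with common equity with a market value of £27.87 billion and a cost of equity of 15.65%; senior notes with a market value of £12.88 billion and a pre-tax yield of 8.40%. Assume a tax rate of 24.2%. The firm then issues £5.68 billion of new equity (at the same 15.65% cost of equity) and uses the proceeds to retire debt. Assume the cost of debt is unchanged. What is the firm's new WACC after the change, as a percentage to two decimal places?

14.01%

After the change:
Total capital V = 33.55 + 7.2 = 40.75.
Equity: weight = 33.55/40.75 = 0.8233; cost = 15.65%.
Senior notes: weight = 7.2/40.75 = 0.1767; after-tax cost = 8.4% × (1 − 24.2%) = 6.3672%.
WACC = 0.8233 × 15.6500% + 0.1767 × 6.3672% = 14.0098%.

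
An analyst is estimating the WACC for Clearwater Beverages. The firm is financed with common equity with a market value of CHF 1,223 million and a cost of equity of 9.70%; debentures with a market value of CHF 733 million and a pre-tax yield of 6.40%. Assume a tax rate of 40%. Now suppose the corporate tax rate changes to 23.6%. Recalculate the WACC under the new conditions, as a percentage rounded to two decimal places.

After the change:
Total capital V = 1223 + 733 = 1956.
Equity: weight = 1223/1956 = 0.6253; cost = 9.7%.
Debentures: weight = 733/1956 = 0.3747; after-tax cost = 6.4% × (1 − 23.6%) = 4.8896%.
WACC = 0.6253 × 9.7000% + 0.3747 × 4.8896% = 7.8973%.

7.90%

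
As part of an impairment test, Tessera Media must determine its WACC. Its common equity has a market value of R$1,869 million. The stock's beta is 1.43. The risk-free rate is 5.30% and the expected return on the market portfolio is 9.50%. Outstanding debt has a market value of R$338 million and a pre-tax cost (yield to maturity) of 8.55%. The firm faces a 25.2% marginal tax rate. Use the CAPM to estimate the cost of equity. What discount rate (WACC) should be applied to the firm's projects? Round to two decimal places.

Market risk premium = 9.5% − 5.3% = 4.2%.
Cost of equity via CAPM: Re = 5.3% + 1.43 × 4.2% = 11.3060%.
Total capital V = 1869 + 338 = 2207.
Equity: weight = 1869/2207 = 0.8469; cost = 11.306%.
Debt: weight = 338/2207 = 0.1531; after-tax cost = 8.55% × (1 − 25.2%) = 6.3954%.
WACC = 0.8469 × 11.3060% + 0.1531 × 6.3954% = 10.5539%.

10.55%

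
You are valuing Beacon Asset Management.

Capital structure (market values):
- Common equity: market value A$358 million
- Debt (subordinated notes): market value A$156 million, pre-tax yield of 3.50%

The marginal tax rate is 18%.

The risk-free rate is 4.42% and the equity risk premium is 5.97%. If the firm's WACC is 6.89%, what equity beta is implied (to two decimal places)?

0.71

Total capital V = 358 + 156 = 514.
Equity weight = 358/514 = 0.6965.
Subordinated notes weight = 156/514 = 0.3035.
Debt contribution = 0.3035 × 3.5% × (1 − 18%) = 0.8711%.
Required equity contribution = 6.89% − 0.8711% = 6.0189%  ⇒  Re = 8.6417%.
CAPM: 8.6417% = 4.42% + β × 5.97%  ⇒  β = 0.7072.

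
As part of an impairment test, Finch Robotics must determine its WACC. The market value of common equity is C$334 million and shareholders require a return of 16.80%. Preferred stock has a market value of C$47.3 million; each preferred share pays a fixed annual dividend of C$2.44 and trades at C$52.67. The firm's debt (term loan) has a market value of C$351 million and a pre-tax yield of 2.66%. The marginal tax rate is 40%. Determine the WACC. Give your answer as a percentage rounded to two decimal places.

8.73%

Cost of preferred: Rp = 2.44 / 52.67 = 4.6326%.
Total capital V = 334 + 47.3 + 351 = 732.3.
Equity: weight = 334/732.3 = 0.4561; cost = 16.8%.
Preferred: weight = 47.3/732.3 = 0.0646; cost = 4.6326%.
Term loan: weight = 351/732.3 = 0.4793; after-tax cost = 2.66% × (1 − 40%) = 1.5960%.
WACC = 0.4561 × 16.8000% + 0.0646 × 4.6326% + 0.4793 × 1.5960% = 8.7266%.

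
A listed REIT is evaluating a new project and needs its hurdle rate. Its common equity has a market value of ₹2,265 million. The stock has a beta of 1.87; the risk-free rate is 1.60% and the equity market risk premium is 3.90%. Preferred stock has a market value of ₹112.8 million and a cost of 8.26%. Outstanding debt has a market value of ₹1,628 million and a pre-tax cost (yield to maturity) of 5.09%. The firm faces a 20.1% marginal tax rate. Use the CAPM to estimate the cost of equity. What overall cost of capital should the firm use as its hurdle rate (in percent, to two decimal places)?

Cost of equity via CAPM: Re = 1.6% + 1.87 × 3.9% = 8.8930%.
Total capital V = 2265 + 112.8 + 1628 = 4005.8.
Equity: weight = 2265/4005.8 = 0.5654; cost = 8.893%.
Preferred: weight = 112.8/4005.8 = 0.0282; cost = 8.26%.
Debt: weight = 1628/4005.8 = 0.4064; after-tax cost = 5.09% × (1 − 20.1%) = 4.0669%.
WACC = 0.5654 × 8.8930% + 0.0282 × 8.2600% + 0.4064 × 4.0669% = 6.9138%.

6.91%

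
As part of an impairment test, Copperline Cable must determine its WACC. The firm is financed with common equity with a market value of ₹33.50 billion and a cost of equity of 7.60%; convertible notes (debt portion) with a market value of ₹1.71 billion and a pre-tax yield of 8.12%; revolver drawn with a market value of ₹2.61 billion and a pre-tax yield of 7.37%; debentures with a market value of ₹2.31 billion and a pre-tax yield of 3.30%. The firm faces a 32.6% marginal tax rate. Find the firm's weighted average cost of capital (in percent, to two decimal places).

7.03%

Total capital V = 33.5 + 1.71 + 2.61 + 2.31 = 40.13.
Equity: weight = 33.5/40.13 = 0.8348; cost = 7.6%.
Convertible notes (debt portion): weight = 1.71/40.13 = 0.0426; after-tax cost = 8.12% × (1 − 32.6%) = 5.4729%.
Revolver drawn: weight = 2.61/40.13 = 0.0650; after-tax cost = 7.37% × (1 − 32.6%) = 4.9674%.
Debentures: weight = 2.31/40.13 = 0.0576; after-tax cost = 3.3% × (1 − 32.6%) = 2.2242%.
WACC = 0.8348 × 7.6000% + 0.0426 × 5.4729% + 0.0650 × 4.9674% + 0.0576 × 2.2242% = 7.0287%.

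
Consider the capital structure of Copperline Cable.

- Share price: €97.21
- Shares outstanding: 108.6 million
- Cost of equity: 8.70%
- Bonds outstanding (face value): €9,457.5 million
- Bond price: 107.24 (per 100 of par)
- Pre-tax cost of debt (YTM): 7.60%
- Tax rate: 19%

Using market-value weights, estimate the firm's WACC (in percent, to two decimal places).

Market value of equity E = 97.21 × 108.6m = 10557.006m. Market value of debt D = 9457.5m × 107.24/100 = 10142.223m.
Total capital V = 10557.006 + 10142.223 = 20699.229.
Equity: weight = 10557.006/20699.229 = 0.5100; cost = 8.7%.
Bonds outstanding: weight = 10142.223/20699.229 = 0.4900; after-tax cost = 7.6% × (1 − 19%) = 6.1560%.
WACC = 0.5100 × 8.7000% + 0.4900 × 6.1560% = 7.4535%.

7.45%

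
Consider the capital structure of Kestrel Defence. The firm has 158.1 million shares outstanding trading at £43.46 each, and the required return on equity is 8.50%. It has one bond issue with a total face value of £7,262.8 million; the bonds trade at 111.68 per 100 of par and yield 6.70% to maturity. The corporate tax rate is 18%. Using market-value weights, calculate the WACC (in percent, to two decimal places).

Market value of equity E = 43.46 × 158.1m = 6871.026m. Market value of debt D = 7262.8m × 111.68/100 = 8111.09504m.
Total capital V = 6871.026 + 8111.09504 = 14982.12104.
Equity: weight = 6871.026/14982.12104 = 0.4586; cost = 8.5%.
Bonds outstanding: weight = 8111.09504/14982.12104 = 0.5414; after-tax cost = 6.7% × (1 − 18%) = 5.4940%.
WACC = 0.4586 × 8.5000% + 0.5414 × 5.4940% = 6.8726%.

6.87%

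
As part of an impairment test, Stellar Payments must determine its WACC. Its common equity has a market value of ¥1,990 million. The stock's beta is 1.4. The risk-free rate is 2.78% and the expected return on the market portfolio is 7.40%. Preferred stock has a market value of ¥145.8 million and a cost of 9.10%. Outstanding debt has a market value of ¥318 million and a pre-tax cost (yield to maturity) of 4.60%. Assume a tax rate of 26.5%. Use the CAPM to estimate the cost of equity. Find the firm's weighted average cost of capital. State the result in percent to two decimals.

Market risk premium = 7.4% − 2.78% = 4.62%.
Cost of equity via CAPM: Re = 2.78% + 1.4 × 4.62% = 9.2480%.
Total capital V = 1990 + 145.8 + 318 = 2453.8.
Equity: weight = 1990/2453.8 = 0.8110; cost = 9.248%.
Preferred: weight = 145.8/2453.8 = 0.0594; cost = 9.1%.
Debt: weight = 318/2453.8 = 0.1296; after-tax cost = 4.6% × (1 − 26.5%) = 3.3810%.
WACC = 0.8110 × 9.2480% + 0.0594 × 9.1000% + 0.1296 × 3.3810% = 8.4789%.

8.48%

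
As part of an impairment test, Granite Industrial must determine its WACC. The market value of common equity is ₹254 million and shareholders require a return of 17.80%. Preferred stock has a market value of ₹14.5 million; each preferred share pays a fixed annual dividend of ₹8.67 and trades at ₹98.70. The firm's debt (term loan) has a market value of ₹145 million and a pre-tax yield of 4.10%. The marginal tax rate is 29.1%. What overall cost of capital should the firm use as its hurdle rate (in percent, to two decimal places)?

12.26%

Cost of preferred: Rp = 8.67 / 98.7 = 8.7842%.
Total capital V = 254 + 14.5 + 145 = 413.5.
Equity: weight = 254/413.5 = 0.6143; cost = 17.8%.
Preferred: weight = 14.5/413.5 = 0.0351; cost = 8.7842%.
Term loan: weight = 145/413.5 = 0.3507; after-tax cost = 4.1% × (1 − 29.1%) = 2.9069%.
WACC = 0.6143 × 17.8000% + 0.0351 × 8.7842% + 0.3507 × 2.9069% = 12.2614%.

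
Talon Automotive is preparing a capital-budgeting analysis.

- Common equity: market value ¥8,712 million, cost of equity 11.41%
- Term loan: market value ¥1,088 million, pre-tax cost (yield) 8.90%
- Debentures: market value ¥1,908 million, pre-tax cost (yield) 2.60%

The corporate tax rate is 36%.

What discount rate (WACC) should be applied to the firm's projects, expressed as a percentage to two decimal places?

Total capital V = 8712 + 1088 + 1908 = 11708.
Equity: weight = 8712/11708 = 0.7441; cost = 11.41%.
Term loan: weight = 1088/11708 = 0.0929; after-tax cost = 8.9% × (1 − 36%) = 5.6960%.
Debentures: weight = 1908/11708 = 0.1630; after-tax cost = 2.6% × (1 − 36%) = 1.6640%.
WACC = 0.7441 × 11.4100% + 0.0929 × 5.6960% + 0.1630 × 1.6640% = 9.2907%.

9.29%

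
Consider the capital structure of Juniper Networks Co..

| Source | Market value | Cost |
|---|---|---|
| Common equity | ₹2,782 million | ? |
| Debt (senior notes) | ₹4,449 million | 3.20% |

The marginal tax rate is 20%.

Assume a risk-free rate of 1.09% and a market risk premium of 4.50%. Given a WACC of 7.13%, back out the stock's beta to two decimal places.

Total capital V = 2782 + 4449 = 7231.
Equity weight = 2782/7231 = 0.3847.
Senior notes weight = 4449/7231 = 0.6153.
Debt contribution = 0.6153 × 3.2% × (1 − 20%) = 1.5751%.
Required equity contribution = 7.13% − 1.5751% = 5.5549%  ⇒  Re = 14.4384%.
CAPM: 14.4384% = 1.09% + β × 4.5%  ⇒  β = 2.9663.

2.97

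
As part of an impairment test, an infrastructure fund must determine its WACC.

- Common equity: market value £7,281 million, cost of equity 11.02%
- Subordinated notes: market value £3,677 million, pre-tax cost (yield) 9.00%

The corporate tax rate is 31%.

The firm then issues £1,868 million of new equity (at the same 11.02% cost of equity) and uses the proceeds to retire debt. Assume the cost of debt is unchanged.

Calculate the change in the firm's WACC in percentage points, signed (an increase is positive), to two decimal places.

Current WACC:
Total capital V = 7281 + 3677 = 10958.
Equity: weight = 7281/10958 = 0.6644; cost = 11.02%.
Subordinated notes: weight = 3677/10958 = 0.3356; after-tax cost = 9% × (1 − 31%) = 6.2100%.
WACC = 0.6644 × 11.0200% + 0.3356 × 6.2100% = 9.4060%.
After the change:
Total capital V = 9149 + 1809 = 10958.
Equity: weight = 9149/10958 = 0.8349; cost = 11.02%.
Subordinated notes: weight = 1809/10958 = 0.1651; after-tax cost = 9% × (1 − 31%) = 6.2100%.
WACC = 0.8349 × 11.0200% + 0.1651 × 6.2100% = 10.2259%.
Change in WACC = 10.2259% − 9.4060% = 0.8200 pp.

+0.82 pp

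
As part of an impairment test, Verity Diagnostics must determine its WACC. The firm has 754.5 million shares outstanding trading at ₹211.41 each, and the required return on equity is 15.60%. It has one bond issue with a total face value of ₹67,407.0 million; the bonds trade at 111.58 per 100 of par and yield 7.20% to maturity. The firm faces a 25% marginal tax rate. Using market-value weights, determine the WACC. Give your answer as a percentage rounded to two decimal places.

Market value of equity E = 211.41 × 754.5m = 159508.845m. Market value of debt D = 67407m × 111.58/100 = 75212.7306m.
Total capital V = 159508.845 + 75212.7306 = 234721.5756.
Equity: weight = 159508.845/234721.5756 = 0.6796; cost = 15.6%.
Bonds outstanding: weight = 75212.7306/234721.5756 = 0.3204; after-tax cost = 7.2% × (1 − 25%) = 5.4000%.
WACC = 0.6796 × 15.6000% + 0.3204 × 5.4000% = 12.3316%.

12.33%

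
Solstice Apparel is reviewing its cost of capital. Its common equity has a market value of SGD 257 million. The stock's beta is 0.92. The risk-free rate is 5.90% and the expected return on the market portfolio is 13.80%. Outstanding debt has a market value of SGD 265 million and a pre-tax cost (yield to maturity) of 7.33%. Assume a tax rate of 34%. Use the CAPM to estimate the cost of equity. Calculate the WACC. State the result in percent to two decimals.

8.94%

Market risk premium = 13.8% − 5.9% = 7.9%.
Cost of equity via CAPM: Re = 5.9% + 0.92 × 7.9% = 13.1680%.
Total capital V = 257 + 265 = 522.
Equity: weight = 257/522 = 0.4923; cost = 13.168%.
Debt: weight = 265/522 = 0.5077; after-tax cost = 7.33% × (1 − 34%) = 4.8378%.
WACC = 0.4923 × 13.1680% + 0.5077 × 4.8378% = 8.9391%.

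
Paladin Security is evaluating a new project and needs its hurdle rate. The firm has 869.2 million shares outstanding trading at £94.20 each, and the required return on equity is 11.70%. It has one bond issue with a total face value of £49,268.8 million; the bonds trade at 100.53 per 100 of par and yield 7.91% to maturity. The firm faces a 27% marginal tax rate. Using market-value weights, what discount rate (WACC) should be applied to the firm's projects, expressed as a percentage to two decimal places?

9.47%

Market value of equity E = 94.2 × 869.2m = 81878.64m. Market value of debt D = 49268.8m × 100.53/100 = 49529.92464m.
Total capital V = 81878.64 + 49529.92464 = 131408.56464.
Equity: weight = 81878.64/131408.56464 = 0.6231; cost = 11.7%.
Bonds outstanding: weight = 49529.92464/131408.56464 = 0.3769; after-tax cost = 7.91% × (1 − 27%) = 5.7743%.
WACC = 0.6231 × 11.7000% + 0.3769 × 5.7743% = 9.4665%.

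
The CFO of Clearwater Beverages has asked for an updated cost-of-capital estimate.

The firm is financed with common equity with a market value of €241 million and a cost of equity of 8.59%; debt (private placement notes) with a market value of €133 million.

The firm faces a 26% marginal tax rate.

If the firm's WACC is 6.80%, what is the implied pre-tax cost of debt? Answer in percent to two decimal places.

4.81%

Total capital V = 241 + 133 = 374.
Equity weight = 241/374 = 0.6444.
Private placement notes weight = 133/374 = 0.3556.
Equity contribution = 0.6444 × 8.59% = 5.5353%.
Remaining for debt = 6.8% − 5.5353% = 1.2647%.
Rd × (1 − 26%) × 0.3556 = 1.2647%  ⇒  Rd = 4.8060%.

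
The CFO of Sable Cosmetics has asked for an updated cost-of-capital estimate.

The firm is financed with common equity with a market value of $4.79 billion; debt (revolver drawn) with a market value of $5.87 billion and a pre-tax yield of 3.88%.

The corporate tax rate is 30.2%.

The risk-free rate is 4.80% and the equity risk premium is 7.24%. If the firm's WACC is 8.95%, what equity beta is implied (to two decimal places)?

Total capital V = 4.79 + 5.87 = 10.66.
Equity weight = 4.79/10.66 = 0.4493.
Revolver drawn weight = 5.87/10.66 = 0.5507.
Debt contribution = 0.5507 × 3.88% × (1 − 30.2%) = 1.4913%.
Required equity contribution = 8.95% − 1.4913% = 7.4587%  ⇒  Re = 16.5991%.
CAPM: 16.5991% = 4.8% + β × 7.24%  ⇒  β = 1.6297.

1.63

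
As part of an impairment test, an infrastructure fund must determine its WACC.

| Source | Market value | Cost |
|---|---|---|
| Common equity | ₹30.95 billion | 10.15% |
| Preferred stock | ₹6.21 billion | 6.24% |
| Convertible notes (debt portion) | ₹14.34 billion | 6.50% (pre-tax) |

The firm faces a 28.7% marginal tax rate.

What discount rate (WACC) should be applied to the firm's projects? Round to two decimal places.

8.14%

Total capital V = 30.95 + 6.21 + 14.34 = 51.5.
Equity: weight = 30.95/51.5 = 0.6010; cost = 10.15%.
Preferred: weight = 6.21/51.5 = 0.1206; cost = 6.24%.
Convertible notes (debt portion): weight = 14.34/51.5 = 0.2784; after-tax cost = 6.5% × (1 − 28.7%) = 4.6345%.
WACC = 0.6010 × 10.1500% + 0.1206 × 6.2400% + 0.2784 × 4.6345% = 8.1428%.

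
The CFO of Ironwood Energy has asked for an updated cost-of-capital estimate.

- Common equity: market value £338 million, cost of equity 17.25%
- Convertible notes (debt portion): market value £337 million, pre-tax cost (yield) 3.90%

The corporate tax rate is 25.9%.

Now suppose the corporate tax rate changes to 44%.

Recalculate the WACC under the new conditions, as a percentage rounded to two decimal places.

9.73%

After the change:
Total capital V = 338 + 337 = 675.
Equity: weight = 338/675 = 0.5007; cost = 17.25%.
Convertible notes (debt portion): weight = 337/675 = 0.4993; after-tax cost = 3.9% × (1 − 44%) = 2.1840%.
WACC = 0.5007 × 17.2500% + 0.4993 × 2.1840% = 9.7282%.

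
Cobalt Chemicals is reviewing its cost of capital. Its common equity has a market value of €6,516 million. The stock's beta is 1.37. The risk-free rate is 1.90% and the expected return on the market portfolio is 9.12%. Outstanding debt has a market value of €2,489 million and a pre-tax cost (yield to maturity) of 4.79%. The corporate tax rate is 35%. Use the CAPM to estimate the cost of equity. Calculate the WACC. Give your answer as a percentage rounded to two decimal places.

9.39%

Market risk premium = 9.12% − 1.9% = 7.22%.
Cost of equity via CAPM: Re = 1.9% + 1.37 × 7.22% = 11.7914%.
Total capital V = 6516 + 2489 = 9005.
Equity: weight = 6516/9005 = 0.7236; cost = 11.7914%.
Debt: weight = 2489/9005 = 0.2764; after-tax cost = 4.79% × (1 − 35%) = 3.1135%.
WACC = 0.7236 × 11.7914% + 0.2764 × 3.1135% = 9.3928%.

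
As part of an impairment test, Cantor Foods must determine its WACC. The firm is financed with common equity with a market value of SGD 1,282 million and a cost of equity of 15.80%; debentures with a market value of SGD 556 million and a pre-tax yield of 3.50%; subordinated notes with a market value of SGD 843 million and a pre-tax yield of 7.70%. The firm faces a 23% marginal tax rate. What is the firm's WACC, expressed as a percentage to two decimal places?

Total capital V = 1282 + 556 + 843 = 2681.
Equity: weight = 1282/2681 = 0.4782; cost = 15.8%.
Debentures: weight = 556/2681 = 0.2074; after-tax cost = 3.5% × (1 − 23%) = 2.6950%.
Subordinated notes: weight = 843/2681 = 0.3144; after-tax cost = 7.7% × (1 − 23%) = 5.9290%.
WACC = 0.4782 × 15.8000% + 0.2074 × 2.6950% + 0.3144 × 5.9290% = 9.9784%.

9.98%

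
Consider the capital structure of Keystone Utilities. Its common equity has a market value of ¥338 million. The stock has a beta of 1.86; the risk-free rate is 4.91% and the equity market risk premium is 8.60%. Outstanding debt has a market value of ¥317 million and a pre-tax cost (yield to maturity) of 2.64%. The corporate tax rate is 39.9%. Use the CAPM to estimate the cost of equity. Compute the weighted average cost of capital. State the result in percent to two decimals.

11.56%

Cost of equity via CAPM: Re = 4.91% + 1.86 × 8.6% = 20.9060%.
Total capital V = 338 + 317 = 655.
Equity: weight = 338/655 = 0.5160; cost = 20.906%.
Debt: weight = 317/655 = 0.4840; after-tax cost = 2.64% × (1 − 39.9%) = 1.5866%.
WACC = 0.5160 × 20.9060% + 0.4840 × 1.5866% = 11.5560%.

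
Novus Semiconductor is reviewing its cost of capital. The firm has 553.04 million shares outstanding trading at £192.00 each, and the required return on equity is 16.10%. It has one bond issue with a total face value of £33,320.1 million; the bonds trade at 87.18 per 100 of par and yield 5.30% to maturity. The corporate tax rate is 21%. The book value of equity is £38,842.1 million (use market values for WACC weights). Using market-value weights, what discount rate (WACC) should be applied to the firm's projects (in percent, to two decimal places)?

13.54%

Market value of equity E = 192.0 × 553.04m = 106183.68m. Market value of debt D = 33320.1m × 87.18/100 = 29048.46318m.
Total capital V = 106183.68 + 29048.46318 = 135232.14318.
Equity: weight = 106183.68/135232.14318 = 0.7852; cost = 16.1%.
Bonds outstanding: weight = 29048.46318/135232.14318 = 0.2148; after-tax cost = 5.3% × (1 − 21%) = 4.1870%.
WACC = 0.7852 × 16.1000% + 0.2148 × 4.1870% = 13.5410%.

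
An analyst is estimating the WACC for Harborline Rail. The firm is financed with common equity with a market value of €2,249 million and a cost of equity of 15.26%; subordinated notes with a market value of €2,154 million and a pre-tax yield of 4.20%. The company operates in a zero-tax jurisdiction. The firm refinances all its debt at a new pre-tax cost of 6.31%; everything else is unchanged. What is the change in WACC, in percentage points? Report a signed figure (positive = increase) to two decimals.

Current WACC:
Total capital V = 2249 + 2154 = 4403.
Equity: weight = 2249/4403 = 0.5108; cost = 15.26%.
Subordinated notes: weight = 2154/4403 = 0.4892; after-tax cost = 4.2% × (1 − 0%) = 4.2000%.
WACC = 0.5108 × 15.2600% + 0.4892 × 4.2000% = 9.8493%.
After the change:
Total capital V = 2249 + 2154 = 4403.
Equity: weight = 2249/4403 = 0.5108; cost = 15.26%.
Subordinated notes: weight = 2154/4403 = 0.4892; after-tax cost = 6.31% × (1 − 0%) = 6.3100%.
WACC = 0.5108 × 15.2600% + 0.4892 × 6.3100% = 10.8816%.
Change in WACC = 10.8816% − 9.8493% = 1.0322 pp.

+1.03 pp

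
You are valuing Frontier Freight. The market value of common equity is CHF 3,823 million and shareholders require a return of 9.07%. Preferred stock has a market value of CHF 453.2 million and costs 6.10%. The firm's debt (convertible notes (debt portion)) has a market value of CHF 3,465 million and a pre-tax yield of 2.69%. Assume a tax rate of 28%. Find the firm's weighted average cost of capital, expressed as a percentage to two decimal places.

Total capital V = 3823 + 453.2 + 3465 = 7741.2.
Equity: weight = 3823/7741.2 = 0.4939; cost = 9.07%.
Preferred: weight = 453.2/7741.2 = 0.0585; cost = 6.1%.
Convertible notes (debt portion): weight = 3465/7741.2 = 0.4476; after-tax cost = 2.69% × (1 − 28%) = 1.9368%.
WACC = 0.4939 × 9.0700% + 0.0585 × 6.1000% + 0.4476 × 1.9368% = 5.7033%.

5.70%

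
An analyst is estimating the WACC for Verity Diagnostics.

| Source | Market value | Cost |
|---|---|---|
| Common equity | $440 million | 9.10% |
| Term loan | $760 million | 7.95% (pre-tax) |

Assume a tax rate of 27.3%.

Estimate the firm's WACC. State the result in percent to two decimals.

Total capital V = 440 + 760 = 1200.
Equity: weight = 440/1200 = 0.3667; cost = 9.1%.
Term loan: weight = 760/1200 = 0.6333; after-tax cost = 7.95% × (1 − 27.3%) = 5.7797%.
WACC = 0.3667 × 9.1000% + 0.6333 × 5.7797% = 6.9971%.

7.00%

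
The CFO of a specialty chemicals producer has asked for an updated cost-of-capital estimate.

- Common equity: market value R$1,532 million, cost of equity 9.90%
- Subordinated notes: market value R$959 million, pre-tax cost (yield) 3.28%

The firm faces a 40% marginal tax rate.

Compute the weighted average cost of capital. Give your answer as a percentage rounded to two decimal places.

Total capital V = 1532 + 959 = 2491.
Equity: weight = 1532/2491 = 0.6150; cost = 9.9%.
Subordinated notes: weight = 959/2491 = 0.3850; after-tax cost = 3.28% × (1 − 40%) = 1.9680%.
WACC = 0.6150 × 9.9000% + 0.3850 × 1.9680% = 6.8463%.

6.85%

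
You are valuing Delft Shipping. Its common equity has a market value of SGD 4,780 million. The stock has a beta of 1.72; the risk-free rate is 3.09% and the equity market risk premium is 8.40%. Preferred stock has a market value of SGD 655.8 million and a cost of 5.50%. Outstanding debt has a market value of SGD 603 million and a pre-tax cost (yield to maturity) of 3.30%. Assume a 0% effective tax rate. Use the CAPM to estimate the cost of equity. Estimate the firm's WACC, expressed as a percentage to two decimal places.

Cost of equity via CAPM: Re = 3.09% + 1.72 × 8.4% = 17.5380%.
Total capital V = 4780 + 655.8 + 603 = 6038.8.
Equity: weight = 4780/6038.8 = 0.7915; cost = 17.538%.
Preferred: weight = 655.8/6038.8 = 0.1086; cost = 5.5%.
Debt: weight = 603/6038.8 = 0.0999; after-tax cost = 3.3% × (1 − 0%) = 3.3000%.
WACC = 0.7915 × 17.5380% + 0.1086 × 5.5000% + 0.0999 × 3.3000% = 14.8090%.

14.81%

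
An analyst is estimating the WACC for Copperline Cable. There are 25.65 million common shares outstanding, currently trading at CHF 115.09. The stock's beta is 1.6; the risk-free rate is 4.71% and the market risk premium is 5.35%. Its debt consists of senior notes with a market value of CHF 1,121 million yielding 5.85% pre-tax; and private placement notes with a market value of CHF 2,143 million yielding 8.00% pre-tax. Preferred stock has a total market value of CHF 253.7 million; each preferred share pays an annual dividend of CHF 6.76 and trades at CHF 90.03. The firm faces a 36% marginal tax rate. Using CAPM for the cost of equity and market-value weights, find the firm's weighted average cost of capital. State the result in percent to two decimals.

Cost of equity via CAPM: Re = 4.71% + 1.6 × 5.35% = 13.2700%.
Cost of preferred: Rp = 6.76 / 90.03 = 7.5086%.
Market value of equity E = 115.09 × 25.65m = 2952.0585m.
Total capital V = 2952.0585 + 253.7 + 1121 + 2143 = 6469.7585.
Equity: weight = 2952.0585/6469.7585 = 0.4563; cost = 13.27%.
Preferred: weight = 253.7/6469.7585 = 0.0392; cost = 7.5086%.
Senior notes: weight = 1121/6469.7585 = 0.1733; after-tax cost = 5.85% × (1 − 36%) = 3.7440%.
Private placement notes: weight = 2143/6469.7585 = 0.3312; after-tax cost = 8% × (1 − 36%) = 5.1200%.
WACC = 0.4563 × 13.2700% + 0.0392 × 7.5086% + 0.1733 × 3.7440% + 0.3312 × 5.1200% = 8.6940%.

8.69%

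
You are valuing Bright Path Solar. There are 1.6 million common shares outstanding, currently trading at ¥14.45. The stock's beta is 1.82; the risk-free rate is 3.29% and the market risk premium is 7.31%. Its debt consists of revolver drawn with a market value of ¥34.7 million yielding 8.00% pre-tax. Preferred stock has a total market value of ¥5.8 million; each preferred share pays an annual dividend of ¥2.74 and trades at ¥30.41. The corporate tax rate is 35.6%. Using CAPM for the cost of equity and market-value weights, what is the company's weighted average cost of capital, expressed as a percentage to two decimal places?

Cost of equity via CAPM: Re = 3.29% + 1.82 × 7.31% = 16.5942%.
Cost of preferred: Rp = 2.74 / 30.41 = 9.0102%.
Market value of equity E = 14.45 × 1.6m = 23.12m.
Total capital V = 23.12 + 5.8 + 34.7 = 63.62.
Equity: weight = 23.12/63.62 = 0.3634; cost = 16.5942%.
Preferred: weight = 5.8/63.62 = 0.0912; cost = 9.0102%.
Revolver drawn: weight = 34.7/63.62 = 0.5454; after-tax cost = 8% × (1 − 35.6%) = 5.1520%.
WACC = 0.3634 × 16.5942% + 0.0912 × 9.0102% + 0.5454 × 5.1520% = 9.6619%.

9.66%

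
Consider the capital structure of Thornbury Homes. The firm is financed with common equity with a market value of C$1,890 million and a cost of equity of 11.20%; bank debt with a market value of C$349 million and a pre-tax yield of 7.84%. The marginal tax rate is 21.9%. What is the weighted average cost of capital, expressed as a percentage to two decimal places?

Total capital V = 1890 + 349 = 2239.
Equity: weight = 1890/2239 = 0.8441; cost = 11.2%.
Bank debt: weight = 349/2239 = 0.1559; after-tax cost = 7.84% × (1 − 21.9%) = 6.1230%.
WACC = 0.8441 × 11.2000% + 0.1559 × 6.1230% = 10.4086%.

10.41%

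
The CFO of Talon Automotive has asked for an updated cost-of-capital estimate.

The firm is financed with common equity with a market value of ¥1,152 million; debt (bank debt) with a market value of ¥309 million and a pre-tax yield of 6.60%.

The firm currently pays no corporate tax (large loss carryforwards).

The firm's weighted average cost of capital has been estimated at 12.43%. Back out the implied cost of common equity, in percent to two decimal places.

13.99%

Total capital V = 1152 + 309 = 1461.
Equity weight = 1152/1461 = 0.7885.
Bank debt weight = 309/1461 = 0.2115.
Debt contribution = 0.2115 × 6.6% × (1 − 0%) = 1.3959%.
Required equity contribution = 12.43% − 1.3959% = 11.0341%.
Re = 11.0341% / 0.7885 = 13.9938%.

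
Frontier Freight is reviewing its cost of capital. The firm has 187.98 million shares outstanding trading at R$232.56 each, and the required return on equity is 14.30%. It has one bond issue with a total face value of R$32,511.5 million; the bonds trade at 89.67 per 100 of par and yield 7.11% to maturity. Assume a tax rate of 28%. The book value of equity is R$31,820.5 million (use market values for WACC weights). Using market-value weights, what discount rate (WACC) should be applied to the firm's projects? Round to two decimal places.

Market value of equity E = 232.56 × 187.98m = 43716.6288m. Market value of debt D = 32511.5m × 89.67/100 = 29153.06205m.
Total capital V = 43716.6288 + 29153.06205 = 72869.69085.
Equity: weight = 43716.6288/72869.69085 = 0.5999; cost = 14.3%.
Bonds outstanding: weight = 29153.06205/72869.69085 = 0.4001; after-tax cost = 7.11% × (1 − 28%) = 5.1192%.
WACC = 0.5999 × 14.3000% + 0.4001 × 5.1192% = 10.6270%.

10.63%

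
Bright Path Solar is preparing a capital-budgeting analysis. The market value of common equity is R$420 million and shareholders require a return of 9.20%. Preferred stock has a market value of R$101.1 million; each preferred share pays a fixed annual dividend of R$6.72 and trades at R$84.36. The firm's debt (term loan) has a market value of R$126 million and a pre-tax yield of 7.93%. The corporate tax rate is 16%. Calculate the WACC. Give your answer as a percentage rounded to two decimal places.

Cost of preferred: Rp = 6.72 / 84.36 = 7.9659%.
Total capital V = 420 + 101.1 + 126 = 647.1.
Equity: weight = 420/647.1 = 0.6490; cost = 9.2%.
Preferred: weight = 101.1/647.1 = 0.1562; cost = 7.9659%.
Term loan: weight = 126/647.1 = 0.1947; after-tax cost = 7.93% × (1 − 16%) = 6.6612%.
WACC = 0.6490 × 9.2000% + 0.1562 × 7.9659% + 0.1947 × 6.6612% = 8.5128%.

8.51%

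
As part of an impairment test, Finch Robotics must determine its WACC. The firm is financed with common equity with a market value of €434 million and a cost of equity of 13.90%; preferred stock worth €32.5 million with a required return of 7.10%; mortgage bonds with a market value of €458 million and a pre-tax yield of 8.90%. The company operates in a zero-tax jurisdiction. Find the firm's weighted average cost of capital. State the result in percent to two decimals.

Total capital V = 434 + 32.5 + 458 = 924.5.
Equity: weight = 434/924.5 = 0.4694; cost = 13.9%.
Preferred: weight = 32.5/924.5 = 0.0352; cost = 7.1%.
Mortgage bonds: weight = 458/924.5 = 0.4954; after-tax cost = 8.9% × (1 − 0%) = 8.9000%.
WACC = 0.4694 × 13.9000% + 0.0352 × 7.1000% + 0.4954 × 8.9000% = 11.1839%.

11.18%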